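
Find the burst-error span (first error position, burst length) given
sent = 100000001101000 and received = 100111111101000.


XOR: 000111110000000

Burst at position 3, length 5


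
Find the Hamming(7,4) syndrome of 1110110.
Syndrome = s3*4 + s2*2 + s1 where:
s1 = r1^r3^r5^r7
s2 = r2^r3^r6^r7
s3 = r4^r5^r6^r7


s1=1, s2=1, s3=0

Syndrome = 3 (error at position 3)


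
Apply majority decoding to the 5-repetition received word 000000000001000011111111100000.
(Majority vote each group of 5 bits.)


Groups: 00000, 00000, 01000, 01111, 11111, 00000
Majority votes: 000110

000110


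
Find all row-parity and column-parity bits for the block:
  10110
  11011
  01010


Row parities: 100
Column parities: 00111

Row P: 100, Col P: 00111, Corner: 1


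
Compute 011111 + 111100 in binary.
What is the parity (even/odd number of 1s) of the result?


011111 = 31
111100 = 60
Sum = 91 = 1011011
1s count = 5

odd parity (5 ones in 1011011)


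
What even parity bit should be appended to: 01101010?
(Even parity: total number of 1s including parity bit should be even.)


Number of 1s in data: 4
Parity bit: 0

0


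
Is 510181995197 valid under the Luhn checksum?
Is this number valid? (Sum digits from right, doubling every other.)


Luhn sum = 47
47 mod 10 = 7

Invalid (Luhn sum mod 10 = 7)


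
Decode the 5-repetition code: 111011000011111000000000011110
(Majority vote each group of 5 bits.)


Groups: 11101, 10000, 11111, 00000, 00000, 11110
Majority votes: 101001

101001


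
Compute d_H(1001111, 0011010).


XOR: 1010101
Count of 1s: 4

4


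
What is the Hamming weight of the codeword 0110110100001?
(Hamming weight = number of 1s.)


Counting 1s in 0110110100001

6


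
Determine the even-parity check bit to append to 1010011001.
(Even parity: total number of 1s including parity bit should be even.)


Number of 1s in data: 5
Parity bit: 1

1


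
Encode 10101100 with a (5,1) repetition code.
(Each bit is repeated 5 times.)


Each bit -> 5 copies

1111100000111110000011111111110000000000


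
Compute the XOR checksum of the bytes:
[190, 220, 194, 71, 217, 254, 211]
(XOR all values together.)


XOR chain: 190 ^ 220 ^ 194 ^ 71 ^ 217 ^ 254 ^ 211 = 19

19


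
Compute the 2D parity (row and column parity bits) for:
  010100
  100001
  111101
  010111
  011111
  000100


Row parities: 001011
Column parities: 000100

Row P: 001011, Col P: 000100, Corner: 1


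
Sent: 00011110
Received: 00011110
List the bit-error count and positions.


XOR: 00000000

0 errors (received matches sent)


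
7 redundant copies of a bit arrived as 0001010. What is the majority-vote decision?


Ones: 2 out of 7
Threshold: 4

0 (2/7 voted 1)


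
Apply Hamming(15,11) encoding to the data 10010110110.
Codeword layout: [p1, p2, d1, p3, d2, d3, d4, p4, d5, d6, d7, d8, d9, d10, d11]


Parity bits: p1=0, p2=1, p3=1, p4=0

011100100110110


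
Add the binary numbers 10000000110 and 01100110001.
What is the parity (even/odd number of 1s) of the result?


10000000110 = 1030
01100110001 = 817
Sum = 1847 = 11100110111
1s count = 8

even parity (8 ones in 11100110111)


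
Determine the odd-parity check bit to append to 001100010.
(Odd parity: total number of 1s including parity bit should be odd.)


Number of 1s in data: 3
Parity bit: 0

0


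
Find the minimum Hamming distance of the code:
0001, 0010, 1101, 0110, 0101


Comparing all pairs, minimum distance: 1
Can detect 0 errors, correct 0 errors

1


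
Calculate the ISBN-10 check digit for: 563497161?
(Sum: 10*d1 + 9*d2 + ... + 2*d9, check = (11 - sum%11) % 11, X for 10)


Weighted sum: 269
269 mod 11 = 5

Check digit: 6


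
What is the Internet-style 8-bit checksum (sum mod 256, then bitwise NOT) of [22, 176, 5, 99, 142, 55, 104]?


Sum = 603 mod 256 = 91
Complement = 164

164


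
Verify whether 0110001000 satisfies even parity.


Number of 1s: 3

No, parity error (3 ones)


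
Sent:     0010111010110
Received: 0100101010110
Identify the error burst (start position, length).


XOR: 0110010000000

Burst at position 1, length 5


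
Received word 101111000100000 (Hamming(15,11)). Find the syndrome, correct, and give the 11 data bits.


Syndrome = 15: error at position 15

Data: 11100100001 (corrected bit 15)


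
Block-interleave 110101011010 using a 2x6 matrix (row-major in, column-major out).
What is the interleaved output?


Matrix:
  110101
  011010
Read columns: 101101100110

101101100110


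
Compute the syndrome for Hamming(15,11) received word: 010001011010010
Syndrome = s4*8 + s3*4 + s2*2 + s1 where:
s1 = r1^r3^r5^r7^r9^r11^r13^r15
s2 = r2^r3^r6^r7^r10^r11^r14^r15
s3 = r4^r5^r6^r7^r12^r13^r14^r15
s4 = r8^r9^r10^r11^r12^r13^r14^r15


s1=0, s2=0, s3=0, s4=0

Syndrome = 0 (no error)


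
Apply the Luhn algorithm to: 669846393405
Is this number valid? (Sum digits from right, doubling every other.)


Luhn sum = 70
70 mod 10 = 0

Valid (Luhn sum mod 10 = 0)


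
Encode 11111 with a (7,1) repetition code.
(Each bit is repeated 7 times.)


Each bit -> 7 copies

11111111111111111111111111111111111


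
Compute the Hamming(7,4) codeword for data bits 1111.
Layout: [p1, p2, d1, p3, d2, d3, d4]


Parity bits: p1=1, p2=1, p3=1

1111111


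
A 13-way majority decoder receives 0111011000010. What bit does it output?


Ones: 6 out of 13
Threshold: 7

0 (6/13 voted 1)


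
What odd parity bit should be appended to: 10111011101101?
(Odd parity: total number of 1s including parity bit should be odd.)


Number of 1s in data: 10
Parity bit: 1

1


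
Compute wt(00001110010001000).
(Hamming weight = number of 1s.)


Counting 1s in 00001110010001000

5


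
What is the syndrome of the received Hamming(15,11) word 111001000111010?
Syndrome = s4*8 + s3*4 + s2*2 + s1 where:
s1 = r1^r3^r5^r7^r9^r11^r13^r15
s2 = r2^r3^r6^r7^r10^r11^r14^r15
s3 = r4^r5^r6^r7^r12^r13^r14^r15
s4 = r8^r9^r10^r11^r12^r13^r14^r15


s1=1, s2=0, s3=1, s4=0

Syndrome = 5 (error at position 5)


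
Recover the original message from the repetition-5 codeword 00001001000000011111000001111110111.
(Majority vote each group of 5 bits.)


Groups: 00001, 00100, 00000, 11111, 00000, 11111, 10111
Majority votes: 0001011

0001011


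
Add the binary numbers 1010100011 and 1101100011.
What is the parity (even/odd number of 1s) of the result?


1010100011 = 675
1101100011 = 867
Sum = 1542 = 11000000110
1s count = 4

even parity (4 ones in 11000000110)


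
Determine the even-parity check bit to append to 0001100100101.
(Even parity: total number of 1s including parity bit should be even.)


Number of 1s in data: 5
Parity bit: 1

1


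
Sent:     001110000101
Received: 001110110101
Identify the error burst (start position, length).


XOR: 000000110000

Burst at position 6, length 2


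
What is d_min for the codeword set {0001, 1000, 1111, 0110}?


Comparing all pairs, minimum distance: 2
Can detect 1 errors, correct 0 errors

2


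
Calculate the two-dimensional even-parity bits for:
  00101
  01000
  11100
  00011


Row parities: 0110
Column parities: 10010

Row P: 0110, Col P: 10010, Corner: 0


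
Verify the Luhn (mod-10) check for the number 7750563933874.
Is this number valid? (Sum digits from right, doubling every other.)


Luhn sum = 63
63 mod 10 = 3

Invalid (Luhn sum mod 10 = 3)


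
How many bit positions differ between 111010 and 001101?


XOR: 110111
Count of 1s: 5

5


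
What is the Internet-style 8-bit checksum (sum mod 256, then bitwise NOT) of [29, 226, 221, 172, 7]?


Sum = 655 mod 256 = 143
Complement = 112

112


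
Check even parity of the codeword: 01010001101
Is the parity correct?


Number of 1s: 5

No, parity error (5 ones)


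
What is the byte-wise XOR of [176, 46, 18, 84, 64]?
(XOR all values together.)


XOR chain: 176 ^ 46 ^ 18 ^ 84 ^ 64 = 152

152


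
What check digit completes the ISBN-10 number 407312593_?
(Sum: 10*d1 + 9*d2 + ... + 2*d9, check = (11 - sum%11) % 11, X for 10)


Weighted sum: 186
186 mod 11 = 10

Check digit: 1


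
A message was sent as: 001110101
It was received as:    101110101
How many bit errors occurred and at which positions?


XOR: 100000000

1 error(s) at position(s): 0


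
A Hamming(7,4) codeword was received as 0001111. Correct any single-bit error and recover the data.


Syndrome = 0: no error detected

Data: 0111 (no errors)


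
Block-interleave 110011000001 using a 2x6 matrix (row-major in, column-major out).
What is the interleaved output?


Matrix:
  110011
  000001
Read columns: 101000001011

101000001011


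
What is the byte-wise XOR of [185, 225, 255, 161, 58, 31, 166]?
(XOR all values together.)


XOR chain: 185 ^ 225 ^ 255 ^ 161 ^ 58 ^ 31 ^ 166 = 133

133


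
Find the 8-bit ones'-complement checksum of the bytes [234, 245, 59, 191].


Sum = 729 mod 256 = 217
Complement = 38

38


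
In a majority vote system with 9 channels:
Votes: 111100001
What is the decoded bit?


Ones: 5 out of 9
Threshold: 5

1 (5/9 voted 1)


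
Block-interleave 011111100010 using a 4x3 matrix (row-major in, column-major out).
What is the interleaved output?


Matrix:
  011
  111
  100
  010
Read columns: 011011011100

011011011100


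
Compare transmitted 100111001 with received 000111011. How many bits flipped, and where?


XOR: 100000010

2 error(s) at position(s): 0, 7


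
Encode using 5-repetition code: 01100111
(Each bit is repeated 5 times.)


Each bit -> 5 copies

0000011111111110000000000111111111111111


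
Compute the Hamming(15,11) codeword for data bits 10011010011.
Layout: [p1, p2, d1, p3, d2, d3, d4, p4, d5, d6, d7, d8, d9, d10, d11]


Parity bits: p1=1, p2=1, p3=1, p4=0

111100101010011


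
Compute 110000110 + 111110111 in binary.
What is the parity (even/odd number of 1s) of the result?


110000110 = 390
111110111 = 503
Sum = 893 = 1101111101
1s count = 8

even parity (8 ones in 1101111101)


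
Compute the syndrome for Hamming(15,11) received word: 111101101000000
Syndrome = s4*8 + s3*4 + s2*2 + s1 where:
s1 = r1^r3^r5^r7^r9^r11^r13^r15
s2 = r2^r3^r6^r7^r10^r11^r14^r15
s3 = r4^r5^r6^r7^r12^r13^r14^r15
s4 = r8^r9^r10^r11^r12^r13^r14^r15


s1=0, s2=0, s3=1, s4=1

Syndrome = 12 (error at position 12)


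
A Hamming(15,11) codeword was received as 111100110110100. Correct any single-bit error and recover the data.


Syndrome = 7: error at position 7

Data: 10000110100 (corrected bit 7)


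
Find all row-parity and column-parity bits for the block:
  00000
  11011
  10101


Row parities: 001
Column parities: 01110

Row P: 001, Col P: 01110, Corner: 1


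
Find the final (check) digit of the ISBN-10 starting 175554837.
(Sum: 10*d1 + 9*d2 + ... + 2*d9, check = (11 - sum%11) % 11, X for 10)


Weighted sum: 253
253 mod 11 = 0

Check digit: 0


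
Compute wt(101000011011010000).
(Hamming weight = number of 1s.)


Counting 1s in 101000011011010000

7


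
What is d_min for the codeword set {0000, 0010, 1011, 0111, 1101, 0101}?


Comparing all pairs, minimum distance: 1
Can detect 0 errors, correct 0 errors

1


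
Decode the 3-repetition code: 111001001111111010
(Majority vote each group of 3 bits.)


Groups: 111, 001, 001, 111, 111, 010
Majority votes: 100110

100110


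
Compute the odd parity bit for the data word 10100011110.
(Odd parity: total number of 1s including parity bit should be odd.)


Number of 1s in data: 6
Parity bit: 1

1


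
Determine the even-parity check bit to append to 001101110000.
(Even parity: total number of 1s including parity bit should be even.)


Number of 1s in data: 5
Parity bit: 1

1


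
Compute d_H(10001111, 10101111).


XOR: 00100000
Count of 1s: 1

1


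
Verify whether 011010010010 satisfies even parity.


Number of 1s: 5

No, parity error (5 ones)


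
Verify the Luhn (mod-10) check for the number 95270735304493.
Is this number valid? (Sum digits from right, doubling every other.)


Luhn sum = 73
73 mod 10 = 3

Invalid (Luhn sum mod 10 = 3)


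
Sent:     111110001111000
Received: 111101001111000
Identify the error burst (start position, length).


XOR: 000011000000000

Burst at position 4, length 2


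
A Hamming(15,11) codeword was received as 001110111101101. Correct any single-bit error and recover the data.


Syndrome = 0: no error detected

Data: 11011101101 (no errors)


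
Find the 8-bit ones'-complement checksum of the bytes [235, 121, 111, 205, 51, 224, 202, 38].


Sum = 1187 mod 256 = 163
Complement = 92

92


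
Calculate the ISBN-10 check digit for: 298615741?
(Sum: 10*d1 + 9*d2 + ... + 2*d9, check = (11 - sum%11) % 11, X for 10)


Weighted sum: 280
280 mod 11 = 5

Check digit: 6


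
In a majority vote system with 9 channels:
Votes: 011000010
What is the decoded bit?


Ones: 3 out of 9
Threshold: 5

0 (3/9 voted 1)


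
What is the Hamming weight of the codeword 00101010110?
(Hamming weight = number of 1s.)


Counting 1s in 00101010110

5


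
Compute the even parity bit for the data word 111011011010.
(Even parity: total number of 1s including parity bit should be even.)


Number of 1s in data: 8
Parity bit: 0

0


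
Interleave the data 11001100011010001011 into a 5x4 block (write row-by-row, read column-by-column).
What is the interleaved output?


Matrix:
  1100
  1100
  0110
  1000
  1011
Read columns: 11011111000010100001

11011111000010100001


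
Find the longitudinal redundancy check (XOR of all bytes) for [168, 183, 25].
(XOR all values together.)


XOR chain: 168 ^ 183 ^ 25 = 6

6


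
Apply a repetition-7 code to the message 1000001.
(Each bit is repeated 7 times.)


Each bit -> 7 copies

1111111000000000000000000000000000000000001111111


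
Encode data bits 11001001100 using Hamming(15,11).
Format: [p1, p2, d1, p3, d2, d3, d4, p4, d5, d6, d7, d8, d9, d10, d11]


Parity bits: p1=0, p2=1, p3=1, p4=1

011110011001100


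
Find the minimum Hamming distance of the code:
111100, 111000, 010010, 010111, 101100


Comparing all pairs, minimum distance: 1
Can detect 0 errors, correct 0 errors

1


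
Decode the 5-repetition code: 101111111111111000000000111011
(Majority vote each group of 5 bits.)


Groups: 10111, 11111, 11111, 00000, 00001, 11011
Majority votes: 111001

111001


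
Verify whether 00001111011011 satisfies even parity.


Number of 1s: 8

Yes, parity is correct (8 ones)


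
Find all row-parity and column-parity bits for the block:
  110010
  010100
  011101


Row parities: 100
Column parities: 111011

Row P: 100, Col P: 111011, Corner: 1


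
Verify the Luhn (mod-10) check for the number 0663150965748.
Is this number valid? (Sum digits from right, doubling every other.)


Luhn sum = 56
56 mod 10 = 6

Invalid (Luhn sum mod 10 = 6)


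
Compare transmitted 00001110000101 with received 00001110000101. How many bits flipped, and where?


XOR: 00000000000000

0 errors (received matches sent)


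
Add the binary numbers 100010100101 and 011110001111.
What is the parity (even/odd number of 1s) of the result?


100010100101 = 2213
011110001111 = 1935
Sum = 4148 = 1000000110100
1s count = 4

even parity (4 ones in 1000000110100)


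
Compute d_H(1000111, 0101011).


XOR: 1101100
Count of 1s: 4

4


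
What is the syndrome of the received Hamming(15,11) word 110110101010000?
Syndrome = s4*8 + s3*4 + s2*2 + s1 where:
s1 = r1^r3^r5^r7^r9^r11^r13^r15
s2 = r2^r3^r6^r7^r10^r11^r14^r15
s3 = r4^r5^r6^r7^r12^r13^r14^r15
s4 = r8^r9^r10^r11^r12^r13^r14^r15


s1=1, s2=1, s3=1, s4=0

Syndrome = 7 (error at position 7)


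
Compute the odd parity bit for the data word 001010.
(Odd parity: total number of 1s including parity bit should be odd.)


Number of 1s in data: 2
Parity bit: 1

1


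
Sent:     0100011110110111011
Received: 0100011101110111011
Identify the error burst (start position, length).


XOR: 0000000011000000000

Burst at position 8, length 2


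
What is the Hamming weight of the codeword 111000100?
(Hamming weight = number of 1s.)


Counting 1s in 111000100

4


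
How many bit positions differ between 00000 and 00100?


XOR: 00100
Count of 1s: 1

1


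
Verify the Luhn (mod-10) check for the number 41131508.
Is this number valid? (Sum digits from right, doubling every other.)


Luhn sum = 29
29 mod 10 = 9

Invalid (Luhn sum mod 10 = 9)


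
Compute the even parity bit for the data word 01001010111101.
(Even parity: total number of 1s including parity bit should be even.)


Number of 1s in data: 8
Parity bit: 0

0


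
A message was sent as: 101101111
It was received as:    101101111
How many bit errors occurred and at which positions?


XOR: 000000000

0 errors (received matches sent)


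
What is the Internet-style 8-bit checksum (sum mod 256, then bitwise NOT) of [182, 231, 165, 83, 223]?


Sum = 884 mod 256 = 116
Complement = 139

139


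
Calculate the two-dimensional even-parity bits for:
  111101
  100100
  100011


Row parities: 101
Column parities: 111010

Row P: 101, Col P: 111010, Corner: 0


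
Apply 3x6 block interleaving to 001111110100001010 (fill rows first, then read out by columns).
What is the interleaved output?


Matrix:
  001111
  110100
  001010
Read columns: 010010101110101100

010010101110101100


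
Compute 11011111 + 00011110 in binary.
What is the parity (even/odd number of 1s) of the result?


11011111 = 223
00011110 = 30
Sum = 253 = 11111101
1s count = 7

odd parity (7 ones in 11111101)


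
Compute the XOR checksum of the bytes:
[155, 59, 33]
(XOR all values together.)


XOR chain: 155 ^ 59 ^ 33 = 129

129


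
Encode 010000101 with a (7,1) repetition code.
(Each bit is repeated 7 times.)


Each bit -> 7 copies

000000011111110000000000000000000000000000111111100000001111111


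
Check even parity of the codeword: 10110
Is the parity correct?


Number of 1s: 3

No, parity error (3 ones)


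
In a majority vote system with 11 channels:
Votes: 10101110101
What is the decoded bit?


Ones: 7 out of 11
Threshold: 6

1 (7/11 voted 1)


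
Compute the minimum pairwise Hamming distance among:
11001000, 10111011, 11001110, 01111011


Comparing all pairs, minimum distance: 2
Can detect 1 errors, correct 0 errors

2


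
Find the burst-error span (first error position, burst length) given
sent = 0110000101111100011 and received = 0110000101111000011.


XOR: 0000000000000100000

Burst at position 13, length 1


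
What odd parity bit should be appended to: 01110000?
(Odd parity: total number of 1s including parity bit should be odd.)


Number of 1s in data: 3
Parity bit: 0

0


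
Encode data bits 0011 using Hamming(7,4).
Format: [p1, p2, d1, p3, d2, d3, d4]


Parity bits: p1=1, p2=0, p3=0

1000011


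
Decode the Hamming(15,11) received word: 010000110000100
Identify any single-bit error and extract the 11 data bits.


Syndrome = 0: no error detected

Data: 00010000100 (no errors)


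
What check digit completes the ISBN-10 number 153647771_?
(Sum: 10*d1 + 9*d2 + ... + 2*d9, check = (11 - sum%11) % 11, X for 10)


Weighted sum: 231
231 mod 11 = 0

Check digit: 0


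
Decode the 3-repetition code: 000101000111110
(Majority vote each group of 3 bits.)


Groups: 000, 101, 000, 111, 110
Majority votes: 01011

01011


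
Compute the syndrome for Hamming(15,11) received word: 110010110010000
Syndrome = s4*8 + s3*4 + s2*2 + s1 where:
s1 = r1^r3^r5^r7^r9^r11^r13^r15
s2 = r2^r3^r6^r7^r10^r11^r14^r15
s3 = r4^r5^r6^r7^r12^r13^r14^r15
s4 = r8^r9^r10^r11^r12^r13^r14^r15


s1=0, s2=1, s3=0, s4=0

Syndrome = 2 (error at position 2)


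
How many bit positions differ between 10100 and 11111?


XOR: 01011
Count of 1s: 3

3


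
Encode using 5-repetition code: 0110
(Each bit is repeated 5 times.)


Each bit -> 5 copies

00000111111111100000


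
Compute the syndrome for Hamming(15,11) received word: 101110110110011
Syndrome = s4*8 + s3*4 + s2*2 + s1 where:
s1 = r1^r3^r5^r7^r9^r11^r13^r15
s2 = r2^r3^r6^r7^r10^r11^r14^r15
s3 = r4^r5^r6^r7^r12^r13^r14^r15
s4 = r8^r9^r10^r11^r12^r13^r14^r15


s1=0, s2=0, s3=1, s4=1

Syndrome = 12 (error at position 12)


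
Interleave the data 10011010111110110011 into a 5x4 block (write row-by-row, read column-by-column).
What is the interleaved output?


Matrix:
  1001
  1010
  1111
  1011
  0011
Read columns: 11110001000111110111

11110001000111110111


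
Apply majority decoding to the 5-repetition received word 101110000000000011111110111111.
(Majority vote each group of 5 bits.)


Groups: 10111, 00000, 00000, 01111, 11101, 11111
Majority votes: 100111

100111


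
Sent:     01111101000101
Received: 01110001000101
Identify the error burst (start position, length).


XOR: 00001100000000

Burst at position 4, length 2


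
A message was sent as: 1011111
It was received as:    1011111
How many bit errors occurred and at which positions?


XOR: 0000000

0 errors (received matches sent)


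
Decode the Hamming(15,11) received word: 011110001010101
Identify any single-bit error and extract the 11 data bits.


Syndrome = 0: no error detected

Data: 11001010101 (no errors)


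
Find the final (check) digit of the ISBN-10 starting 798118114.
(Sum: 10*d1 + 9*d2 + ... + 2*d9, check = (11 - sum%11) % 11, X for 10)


Weighted sum: 283
283 mod 11 = 8

Check digit: 3


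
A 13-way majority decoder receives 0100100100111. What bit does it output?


Ones: 6 out of 13
Threshold: 7

0 (6/13 voted 1)


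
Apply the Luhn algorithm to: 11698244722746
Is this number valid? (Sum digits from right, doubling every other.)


Luhn sum = 68
68 mod 10 = 8

Invalid (Luhn sum mod 10 = 8)


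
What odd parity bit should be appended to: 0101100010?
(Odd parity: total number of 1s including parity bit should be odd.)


Number of 1s in data: 4
Parity bit: 1

1


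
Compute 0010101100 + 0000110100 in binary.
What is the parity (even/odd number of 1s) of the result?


0010101100 = 172
0000110100 = 52
Sum = 224 = 11100000
1s count = 3

odd parity (3 ones in 11100000)


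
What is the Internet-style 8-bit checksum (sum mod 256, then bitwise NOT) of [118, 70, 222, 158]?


Sum = 568 mod 256 = 56
Complement = 199

199


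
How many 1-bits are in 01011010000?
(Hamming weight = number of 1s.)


Counting 1s in 01011010000

4


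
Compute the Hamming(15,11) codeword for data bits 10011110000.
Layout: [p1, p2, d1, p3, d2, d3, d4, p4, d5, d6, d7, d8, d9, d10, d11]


Parity bits: p1=0, p2=0, p3=1, p4=1

001100111110000


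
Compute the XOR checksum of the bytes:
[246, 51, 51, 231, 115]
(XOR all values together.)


XOR chain: 246 ^ 51 ^ 51 ^ 231 ^ 115 = 98

98


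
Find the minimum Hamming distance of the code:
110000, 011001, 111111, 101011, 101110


Comparing all pairs, minimum distance: 2
Can detect 1 errors, correct 0 errors

2


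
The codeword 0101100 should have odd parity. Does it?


Number of 1s: 3

Yes, parity is correct (3 ones)


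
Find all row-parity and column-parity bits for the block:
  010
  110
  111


Row parities: 101
Column parities: 011

Row P: 101, Col P: 011, Corner: 0


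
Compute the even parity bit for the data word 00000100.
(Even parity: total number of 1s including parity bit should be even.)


Number of 1s in data: 1
Parity bit: 1

1


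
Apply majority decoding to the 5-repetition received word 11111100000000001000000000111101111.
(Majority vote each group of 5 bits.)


Groups: 11111, 10000, 00000, 01000, 00000, 01111, 01111
Majority votes: 1000011

1000011


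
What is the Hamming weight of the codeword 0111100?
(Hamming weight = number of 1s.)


Counting 1s in 0111100

4


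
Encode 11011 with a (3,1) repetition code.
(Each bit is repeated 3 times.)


Each bit -> 3 copies

111111000111111


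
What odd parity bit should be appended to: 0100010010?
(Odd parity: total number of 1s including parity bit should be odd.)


Number of 1s in data: 3
Parity bit: 0

0


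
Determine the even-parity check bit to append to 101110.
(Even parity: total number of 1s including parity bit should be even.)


Number of 1s in data: 4
Parity bit: 0

0


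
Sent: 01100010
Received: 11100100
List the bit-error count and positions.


XOR: 10000110

3 error(s) at position(s): 0, 5, 6


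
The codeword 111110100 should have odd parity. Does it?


Number of 1s: 6

No, parity error (6 ones)


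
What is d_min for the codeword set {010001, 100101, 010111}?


Comparing all pairs, minimum distance: 2
Can detect 1 errors, correct 0 errors

2


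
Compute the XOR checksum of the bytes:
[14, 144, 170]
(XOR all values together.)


XOR chain: 14 ^ 144 ^ 170 = 52

52


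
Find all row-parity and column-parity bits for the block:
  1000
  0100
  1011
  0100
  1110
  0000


Row parities: 111110
Column parities: 1101

Row P: 111110, Col P: 1101, Corner: 1


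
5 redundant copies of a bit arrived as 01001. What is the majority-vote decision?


Ones: 2 out of 5
Threshold: 3

0 (2/5 voted 1)


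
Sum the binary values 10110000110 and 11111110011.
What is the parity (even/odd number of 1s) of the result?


10110000110 = 1414
11111110011 = 2035
Sum = 3449 = 110101111001
1s count = 8

even parity (8 ones in 110101111001)


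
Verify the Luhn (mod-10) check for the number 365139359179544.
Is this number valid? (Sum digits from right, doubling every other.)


Luhn sum = 73
73 mod 10 = 3

Invalid (Luhn sum mod 10 = 3)


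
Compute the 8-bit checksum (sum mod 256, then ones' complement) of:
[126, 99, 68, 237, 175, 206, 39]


Sum = 950 mod 256 = 182
Complement = 73

73


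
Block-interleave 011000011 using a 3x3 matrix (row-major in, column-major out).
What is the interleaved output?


Matrix:
  011
  000
  011
Read columns: 000101101

000101101


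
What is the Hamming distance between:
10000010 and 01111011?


XOR: 11111001
Count of 1s: 6

6


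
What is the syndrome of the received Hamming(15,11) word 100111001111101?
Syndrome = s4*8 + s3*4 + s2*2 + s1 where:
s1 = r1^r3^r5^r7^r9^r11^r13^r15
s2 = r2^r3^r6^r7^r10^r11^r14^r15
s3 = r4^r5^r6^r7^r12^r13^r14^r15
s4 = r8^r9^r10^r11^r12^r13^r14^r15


s1=0, s2=0, s3=0, s4=0

Syndrome = 0 (no error)


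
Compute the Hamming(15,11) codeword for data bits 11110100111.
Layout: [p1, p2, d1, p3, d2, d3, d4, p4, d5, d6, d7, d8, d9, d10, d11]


Parity bits: p1=1, p2=0, p3=0, p4=0

101011100100111


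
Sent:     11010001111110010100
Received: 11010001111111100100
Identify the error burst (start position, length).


XOR: 00000000000001110000

Burst at position 13, length 3


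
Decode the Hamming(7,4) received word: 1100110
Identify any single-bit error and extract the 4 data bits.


Syndrome = 0: no error detected

Data: 0110 (no errors)


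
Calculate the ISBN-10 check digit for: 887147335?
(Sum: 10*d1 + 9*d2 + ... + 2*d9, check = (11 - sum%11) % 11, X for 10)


Weighted sum: 305
305 mod 11 = 8

Check digit: 3


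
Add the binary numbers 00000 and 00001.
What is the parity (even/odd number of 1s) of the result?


00000 = 0
00001 = 1
Sum = 1 = 1
1s count = 1

odd parity (1 ones in 1)


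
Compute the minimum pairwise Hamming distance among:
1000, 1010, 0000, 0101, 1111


Comparing all pairs, minimum distance: 1
Can detect 0 errors, correct 0 errors

1


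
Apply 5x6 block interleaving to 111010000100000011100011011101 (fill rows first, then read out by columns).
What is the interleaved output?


Matrix:
  111010
  000100
  000011
  100011
  011101
Read columns: 100101000110001010011011000111

100101000110001010011011000111


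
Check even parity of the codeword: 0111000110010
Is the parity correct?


Number of 1s: 6

Yes, parity is correct (6 ones)


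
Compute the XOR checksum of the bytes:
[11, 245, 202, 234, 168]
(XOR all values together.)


XOR chain: 11 ^ 245 ^ 202 ^ 234 ^ 168 = 118

118


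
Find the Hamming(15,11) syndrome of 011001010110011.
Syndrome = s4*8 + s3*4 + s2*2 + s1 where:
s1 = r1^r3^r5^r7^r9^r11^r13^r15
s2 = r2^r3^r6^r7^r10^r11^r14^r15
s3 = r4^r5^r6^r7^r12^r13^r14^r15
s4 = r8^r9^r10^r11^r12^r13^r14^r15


s1=1, s2=1, s3=1, s4=1

Syndrome = 15 (error at position 15)


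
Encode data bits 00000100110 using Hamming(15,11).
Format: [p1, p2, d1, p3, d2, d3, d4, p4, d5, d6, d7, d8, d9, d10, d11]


Parity bits: p1=1, p2=0, p3=0, p4=1

100000010100110


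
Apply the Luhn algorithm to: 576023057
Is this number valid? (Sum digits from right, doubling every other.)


Luhn sum = 32
32 mod 10 = 2

Invalid (Luhn sum mod 10 = 2)


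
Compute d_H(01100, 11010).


XOR: 10110
Count of 1s: 3

3


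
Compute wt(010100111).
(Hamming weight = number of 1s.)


Counting 1s in 010100111

5


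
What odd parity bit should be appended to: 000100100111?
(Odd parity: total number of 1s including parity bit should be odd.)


Number of 1s in data: 5
Parity bit: 0

0


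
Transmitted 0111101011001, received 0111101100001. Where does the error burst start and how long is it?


XOR: 0000000111000

Burst at position 7, length 3


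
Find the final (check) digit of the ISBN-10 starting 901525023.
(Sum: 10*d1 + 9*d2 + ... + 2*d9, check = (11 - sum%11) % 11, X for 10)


Weighted sum: 182
182 mod 11 = 6

Check digit: 5


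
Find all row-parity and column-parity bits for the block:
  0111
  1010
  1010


Row parities: 100
Column parities: 0111

Row P: 100, Col P: 0111, Corner: 1


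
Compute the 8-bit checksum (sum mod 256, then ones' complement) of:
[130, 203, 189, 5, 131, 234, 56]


Sum = 948 mod 256 = 180
Complement = 75

75


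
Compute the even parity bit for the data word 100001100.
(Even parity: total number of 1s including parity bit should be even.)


Number of 1s in data: 3
Parity bit: 1

1


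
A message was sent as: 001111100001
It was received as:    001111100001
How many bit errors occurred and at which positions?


XOR: 000000000000

0 errors (received matches sent)


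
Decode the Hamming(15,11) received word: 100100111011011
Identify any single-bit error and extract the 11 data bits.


Syndrome = 5: error at position 5

Data: 01011011011 (corrected bit 5)


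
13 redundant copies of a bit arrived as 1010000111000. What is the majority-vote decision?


Ones: 5 out of 13
Threshold: 7

0 (5/13 voted 1)


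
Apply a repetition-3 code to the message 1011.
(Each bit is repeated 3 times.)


Each bit -> 3 copies

111000111111


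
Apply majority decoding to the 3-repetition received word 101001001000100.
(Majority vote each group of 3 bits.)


Groups: 101, 001, 001, 000, 100
Majority votes: 10000

10000


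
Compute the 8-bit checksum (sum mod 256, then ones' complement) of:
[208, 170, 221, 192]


Sum = 791 mod 256 = 23
Complement = 232

232


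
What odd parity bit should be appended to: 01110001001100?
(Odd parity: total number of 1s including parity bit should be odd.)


Number of 1s in data: 6
Parity bit: 1

1


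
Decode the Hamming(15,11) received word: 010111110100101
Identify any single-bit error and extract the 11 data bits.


Syndrome = 2: error at position 2

Data: 01110100101 (corrected bit 2)


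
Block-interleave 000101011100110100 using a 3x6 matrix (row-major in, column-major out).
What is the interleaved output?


Matrix:
  000101
  011100
  110100
Read columns: 001011010111000100

001011010111000100


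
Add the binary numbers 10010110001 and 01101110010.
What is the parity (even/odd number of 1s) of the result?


10010110001 = 1201
01101110010 = 882
Sum = 2083 = 100000100011
1s count = 4

even parity (4 ones in 100000100011)


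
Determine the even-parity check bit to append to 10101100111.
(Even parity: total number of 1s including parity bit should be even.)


Number of 1s in data: 7
Parity bit: 1

1


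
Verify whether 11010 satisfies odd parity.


Number of 1s: 3

Yes, parity is correct (3 ones)


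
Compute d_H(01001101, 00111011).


XOR: 01110110
Count of 1s: 5

5


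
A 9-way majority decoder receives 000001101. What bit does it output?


Ones: 3 out of 9
Threshold: 5

0 (3/9 voted 1)


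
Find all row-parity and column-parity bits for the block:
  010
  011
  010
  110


Row parities: 1010
Column parities: 101

Row P: 1010, Col P: 101, Corner: 0


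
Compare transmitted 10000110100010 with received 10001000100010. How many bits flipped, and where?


XOR: 00001110000000

3 error(s) at position(s): 4, 5, 6


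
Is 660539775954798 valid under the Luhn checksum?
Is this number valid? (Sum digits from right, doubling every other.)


Luhn sum = 85
85 mod 10 = 5

Invalid (Luhn sum mod 10 = 5)


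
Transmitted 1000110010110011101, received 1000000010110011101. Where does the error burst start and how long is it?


XOR: 0000110000000000000

Burst at position 4, length 2


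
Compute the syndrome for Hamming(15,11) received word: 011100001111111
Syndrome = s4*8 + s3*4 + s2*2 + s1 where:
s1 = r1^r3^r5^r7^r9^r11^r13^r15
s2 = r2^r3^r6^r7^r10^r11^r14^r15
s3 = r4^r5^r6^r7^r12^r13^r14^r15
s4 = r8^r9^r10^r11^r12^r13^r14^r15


s1=1, s2=0, s3=1, s4=1

Syndrome = 13 (error at position 13)


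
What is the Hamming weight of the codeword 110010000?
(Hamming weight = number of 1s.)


Counting 1s in 110010000

3


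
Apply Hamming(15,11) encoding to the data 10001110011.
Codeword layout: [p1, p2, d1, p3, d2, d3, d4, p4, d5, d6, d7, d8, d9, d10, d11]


Parity bits: p1=0, p2=1, p3=0, p4=1

011000011110011


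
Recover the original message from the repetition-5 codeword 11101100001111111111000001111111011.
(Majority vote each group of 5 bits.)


Groups: 11101, 10000, 11111, 11111, 00000, 11111, 11011
Majority votes: 1011011

1011011


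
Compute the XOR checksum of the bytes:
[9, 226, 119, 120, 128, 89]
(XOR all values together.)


XOR chain: 9 ^ 226 ^ 119 ^ 120 ^ 128 ^ 89 = 61

61


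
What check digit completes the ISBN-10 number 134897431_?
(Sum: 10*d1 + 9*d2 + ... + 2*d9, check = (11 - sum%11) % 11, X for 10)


Weighted sum: 241
241 mod 11 = 10

Check digit: 1


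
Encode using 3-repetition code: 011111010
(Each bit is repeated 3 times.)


Each bit -> 3 copies

000111111111111111000111000


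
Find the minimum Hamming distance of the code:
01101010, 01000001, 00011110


Comparing all pairs, minimum distance: 4
Can detect 3 errors, correct 1 errors

4


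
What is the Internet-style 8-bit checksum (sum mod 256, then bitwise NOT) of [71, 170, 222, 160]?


Sum = 623 mod 256 = 111
Complement = 144

144


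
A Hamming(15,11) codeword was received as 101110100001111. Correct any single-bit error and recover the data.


Syndrome = 4: error at position 4

Data: 11010001111 (corrected bit 4)


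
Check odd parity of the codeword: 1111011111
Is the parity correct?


Number of 1s: 9

Yes, parity is correct (9 ones)


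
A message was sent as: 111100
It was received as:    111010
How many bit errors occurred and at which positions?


XOR: 000110

2 error(s) at position(s): 3, 4


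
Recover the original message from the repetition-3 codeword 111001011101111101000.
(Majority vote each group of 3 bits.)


Groups: 111, 001, 011, 101, 111, 101, 000
Majority votes: 1011110

1011110


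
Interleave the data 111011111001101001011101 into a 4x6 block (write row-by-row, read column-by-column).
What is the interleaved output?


Matrix:
  111011
  111001
  101001
  011101
Read columns: 111011011111000110001111

111011011111000110001111


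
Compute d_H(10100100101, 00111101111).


XOR: 10011001010
Count of 1s: 5

5


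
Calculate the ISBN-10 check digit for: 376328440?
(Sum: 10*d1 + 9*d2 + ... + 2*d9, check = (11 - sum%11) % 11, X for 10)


Weighted sum: 242
242 mod 11 = 0

Check digit: 0


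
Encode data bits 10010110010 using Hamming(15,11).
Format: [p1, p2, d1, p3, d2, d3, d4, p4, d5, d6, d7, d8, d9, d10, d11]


Parity bits: p1=1, p2=1, p3=0, p4=1

111000110110010


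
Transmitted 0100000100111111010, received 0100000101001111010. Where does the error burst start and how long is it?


XOR: 0000000001110000000

Burst at position 9, length 3


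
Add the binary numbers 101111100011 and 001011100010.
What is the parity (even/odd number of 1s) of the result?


101111100011 = 3043
001011100010 = 738
Sum = 3781 = 111011000101
1s count = 7

odd parity (7 ones in 111011000101)


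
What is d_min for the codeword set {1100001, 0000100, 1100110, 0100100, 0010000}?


Comparing all pairs, minimum distance: 1
Can detect 0 errors, correct 0 errors

1


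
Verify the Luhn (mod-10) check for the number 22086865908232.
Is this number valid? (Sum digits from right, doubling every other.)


Luhn sum = 59
59 mod 10 = 9

Invalid (Luhn sum mod 10 = 9)


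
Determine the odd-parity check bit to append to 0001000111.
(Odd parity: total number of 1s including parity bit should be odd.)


Number of 1s in data: 4
Parity bit: 1

1


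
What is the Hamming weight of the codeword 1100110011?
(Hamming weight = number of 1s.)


Counting 1s in 1100110011

6


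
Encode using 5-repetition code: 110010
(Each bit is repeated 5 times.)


Each bit -> 5 copies

111111111100000000001111100000


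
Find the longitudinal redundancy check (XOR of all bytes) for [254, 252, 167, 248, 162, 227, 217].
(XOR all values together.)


XOR chain: 254 ^ 252 ^ 167 ^ 248 ^ 162 ^ 227 ^ 217 = 197

197


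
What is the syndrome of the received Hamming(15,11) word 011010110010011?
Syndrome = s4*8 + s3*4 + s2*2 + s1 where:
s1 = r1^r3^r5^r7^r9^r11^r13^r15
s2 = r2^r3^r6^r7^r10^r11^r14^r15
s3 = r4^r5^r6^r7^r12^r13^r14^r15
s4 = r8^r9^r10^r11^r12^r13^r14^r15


s1=1, s2=0, s3=0, s4=0

Syndrome = 1 (error at position 1)


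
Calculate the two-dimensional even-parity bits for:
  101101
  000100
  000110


Row parities: 010
Column parities: 101111

Row P: 010, Col P: 101111, Corner: 1


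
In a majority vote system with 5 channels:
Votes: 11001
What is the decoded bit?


Ones: 3 out of 5
Threshold: 3

1 (3/5 voted 1)


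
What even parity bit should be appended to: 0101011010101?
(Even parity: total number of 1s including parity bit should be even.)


Number of 1s in data: 7
Parity bit: 1

1


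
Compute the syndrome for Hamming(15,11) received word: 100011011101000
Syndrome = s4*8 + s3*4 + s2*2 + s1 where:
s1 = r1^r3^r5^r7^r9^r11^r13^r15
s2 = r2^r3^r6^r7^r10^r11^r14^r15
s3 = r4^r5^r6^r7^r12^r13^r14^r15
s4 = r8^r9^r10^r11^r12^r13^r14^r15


s1=1, s2=0, s3=1, s4=0

Syndrome = 5 (error at position 5)


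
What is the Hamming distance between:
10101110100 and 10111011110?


XOR: 00010101010
Count of 1s: 4

4


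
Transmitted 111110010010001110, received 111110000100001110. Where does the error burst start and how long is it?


XOR: 000000010110000000

Burst at position 7, length 4


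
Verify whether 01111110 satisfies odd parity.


Number of 1s: 6

No, parity error (6 ones)


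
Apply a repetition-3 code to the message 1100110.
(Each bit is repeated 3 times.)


Each bit -> 3 copies

111111000000111111000


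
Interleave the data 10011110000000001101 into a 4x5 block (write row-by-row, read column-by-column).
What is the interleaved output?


Matrix:
  10011
  11000
  00000
  01101
Read columns: 11000101000110001001

11000101000110001001
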